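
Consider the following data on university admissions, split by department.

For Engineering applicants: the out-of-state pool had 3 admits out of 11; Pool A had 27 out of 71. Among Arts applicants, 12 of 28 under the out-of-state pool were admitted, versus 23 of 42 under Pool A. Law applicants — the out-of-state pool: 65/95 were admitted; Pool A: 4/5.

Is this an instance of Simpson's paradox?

Engineering: the out-of-state pool 3/11 = 27.3%, Pool A 27/71 = 38.0% → Pool A
Arts: the out-of-state pool 12/28 = 42.9%, Pool A 23/42 = 54.8% → Pool A
Law: the out-of-state pool 65/95 = 68.4%, Pool A 4/5 = 80.0% → Pool A
Overall: the out-of-state pool 80/134 = 59.7%, Pool A 54/118 = 45.8% → the out-of-state pool
Pool A wins each department group but the out-of-state pool wins overall — the comparison reverses. Pool A's applicants skew toward Engineering, which has a lower base rate.

Yes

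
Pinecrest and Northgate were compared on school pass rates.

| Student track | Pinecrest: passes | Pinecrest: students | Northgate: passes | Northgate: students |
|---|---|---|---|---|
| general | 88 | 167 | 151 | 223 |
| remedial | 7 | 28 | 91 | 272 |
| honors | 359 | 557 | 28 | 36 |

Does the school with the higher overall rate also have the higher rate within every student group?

No

General: Pinecrest 88/167 = 52.7%, Northgate 151/223 = 67.7% → Northgate
Remedial: Pinecrest 7/28 = 25.0%, Northgate 91/272 = 33.5% → Northgate
Honors: Pinecrest 359/557 = 64.5%, Northgate 28/36 = 77.8% → Northgate
Overall: Pinecrest 454/752 = 60.4%, Northgate 270/531 = 50.8% → Pinecrest
Northgate wins each student group but Pinecrest wins overall — the comparison reverses. Northgate's students skew toward remedial, which has a lower base rate.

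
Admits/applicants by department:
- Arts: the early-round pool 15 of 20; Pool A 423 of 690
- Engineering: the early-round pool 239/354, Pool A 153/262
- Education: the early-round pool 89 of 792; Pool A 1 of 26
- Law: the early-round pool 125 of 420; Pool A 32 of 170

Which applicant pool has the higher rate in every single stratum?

the early-round pool

Arts: the early-round pool 15/20 = 75.0%, Pool A 423/690 = 61.3% → the early-round pool
Engineering: the early-round pool 239/354 = 67.5%, Pool A 153/262 = 58.4% → the early-round pool
Education: the early-round pool 89/792 = 11.2%, Pool A 1/26 = 3.8% → the early-round pool
Law: the early-round pool 125/420 = 29.8%, Pool A 32/170 = 18.8% → the early-round pool
The early-round pool has the higher rate in all 4 groups.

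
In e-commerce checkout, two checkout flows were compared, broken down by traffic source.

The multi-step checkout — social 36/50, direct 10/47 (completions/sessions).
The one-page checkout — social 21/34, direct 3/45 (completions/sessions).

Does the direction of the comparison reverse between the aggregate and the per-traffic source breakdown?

Social: the multi-step checkout 36/50 = 72.0%, the one-page checkout 21/34 = 61.8% → the multi-step checkout
Direct: the multi-step checkout 10/47 = 21.3%, the one-page checkout 3/45 = 6.7% → the multi-step checkout
Overall: the multi-step checkout 46/97 = 47.4%, the one-page checkout 24/79 = 30.4% → the multi-step checkout
The multi-step checkout wins overall and in every traffic group — no reversal.

No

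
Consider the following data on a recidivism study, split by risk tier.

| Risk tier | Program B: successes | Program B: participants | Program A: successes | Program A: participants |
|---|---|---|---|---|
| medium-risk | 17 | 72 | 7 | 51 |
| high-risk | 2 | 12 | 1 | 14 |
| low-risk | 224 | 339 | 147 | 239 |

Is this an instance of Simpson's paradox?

Medium-risk: Program B 17/72 = 23.6%, Program A 7/51 = 13.7% → Program B
High-risk: Program B 2/12 = 16.7%, Program A 1/14 = 7.1% → Program B
Low-risk: Program B 224/339 = 66.1%, Program A 147/239 = 61.5% → Program B
Overall: Program B 243/423 = 57.4%, Program A 155/304 = 51.0% → Program B
Program B wins overall and in every risk group — no reversal.

No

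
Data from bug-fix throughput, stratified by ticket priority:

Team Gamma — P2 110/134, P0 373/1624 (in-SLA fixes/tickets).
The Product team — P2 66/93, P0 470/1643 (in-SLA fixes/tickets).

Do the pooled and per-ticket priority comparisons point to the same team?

P2: Team Gamma 110/134 = 82.1%, the Product team 66/93 = 71.0% → Team Gamma
P0: Team Gamma 373/1624 = 23.0%, the Product team 470/1643 = 28.6% → the Product team
Overall: Team Gamma 483/1758 = 27.5%, the Product team 536/1736 = 30.9% → the Product team
Neither sweeps: Team Gamma wins 1 of 2 groups, the Product team wins 1. The Product team wins overall but not every group — no Simpson reversal.

No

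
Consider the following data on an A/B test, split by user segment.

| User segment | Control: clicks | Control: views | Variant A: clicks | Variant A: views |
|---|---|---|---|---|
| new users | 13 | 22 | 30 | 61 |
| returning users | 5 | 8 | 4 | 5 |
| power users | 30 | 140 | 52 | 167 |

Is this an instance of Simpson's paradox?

No

New users: Control 13/22 = 59.1%, Variant A 30/61 = 49.2% → Control
Returning users: Control 5/8 = 62.5%, Variant A 4/5 = 80.0% → Variant A
Power users: Control 30/140 = 21.4%, Variant A 52/167 = 31.1% → Variant A
Overall: Control 48/170 = 28.2%, Variant A 86/233 = 36.9% → Variant A
Neither sweeps: Control wins 1 of 3 groups, Variant A wins 2. Variant A wins overall but not every group — no Simpson reversal.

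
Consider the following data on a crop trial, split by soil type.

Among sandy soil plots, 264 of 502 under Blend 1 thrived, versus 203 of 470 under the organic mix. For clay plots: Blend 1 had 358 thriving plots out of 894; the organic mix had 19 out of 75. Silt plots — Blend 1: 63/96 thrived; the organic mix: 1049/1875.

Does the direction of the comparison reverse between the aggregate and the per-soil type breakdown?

Yes

Sandy soil: Blend 1 264/502 = 52.6%, the organic mix 203/470 = 43.2% → Blend 1
Clay: Blend 1 358/894 = 40.0%, the organic mix 19/75 = 25.3% → Blend 1
Silt: Blend 1 63/96 = 65.6%, the organic mix 1049/1875 = 55.9% → Blend 1
Overall: Blend 1 685/1492 = 45.9%, the organic mix 1271/2420 = 52.5% → the organic mix
Blend 1 wins each soil group but the organic mix wins overall — the comparison reverses. Blend 1's plots skew toward clay, which has a lower base rate.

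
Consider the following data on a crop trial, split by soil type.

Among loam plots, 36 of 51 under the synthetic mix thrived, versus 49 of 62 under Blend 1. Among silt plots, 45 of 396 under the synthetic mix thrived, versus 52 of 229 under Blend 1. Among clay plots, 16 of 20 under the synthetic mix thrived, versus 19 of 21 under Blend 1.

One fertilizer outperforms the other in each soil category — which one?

Blend 1

Loam: the synthetic mix 36/51 = 70.6%, Blend 1 49/62 = 79.0% → Blend 1
Silt: the synthetic mix 45/396 = 11.4%, Blend 1 52/229 = 22.7% → Blend 1
Clay: the synthetic mix 16/20 = 80.0%, Blend 1 19/21 = 90.5% → Blend 1
Blend 1 has the higher rate in all 3 groups.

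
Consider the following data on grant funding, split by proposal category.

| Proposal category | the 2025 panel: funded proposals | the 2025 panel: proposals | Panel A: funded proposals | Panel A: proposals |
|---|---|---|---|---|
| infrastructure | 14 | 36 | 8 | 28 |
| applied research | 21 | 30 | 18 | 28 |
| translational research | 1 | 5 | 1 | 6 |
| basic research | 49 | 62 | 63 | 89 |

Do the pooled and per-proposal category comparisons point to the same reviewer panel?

Infrastructure: the 2025 panel 14/36 = 38.9%, Panel A 8/28 = 28.6% → the 2025 panel
Applied research: the 2025 panel 21/30 = 70.0%, Panel A 18/28 = 64.3% → the 2025 panel
Translational research: the 2025 panel 1/5 = 20.0%, Panel A 1/6 = 16.7% → the 2025 panel
Basic research: the 2025 panel 49/62 = 79.0%, Panel A 63/89 = 70.8% → the 2025 panel
Overall: the 2025 panel 85/133 = 63.9%, Panel A 90/151 = 59.6% → the 2025 panel
The 2025 panel wins overall and in every proposal group — no reversal.

Yes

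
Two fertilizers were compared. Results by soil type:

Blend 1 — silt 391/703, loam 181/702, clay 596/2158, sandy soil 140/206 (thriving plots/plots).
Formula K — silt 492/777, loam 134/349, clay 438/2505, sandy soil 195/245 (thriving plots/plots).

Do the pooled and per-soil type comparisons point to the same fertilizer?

No

Silt: Blend 1 391/703 = 55.6%, Formula K 492/777 = 63.3% → Formula K
Loam: Blend 1 181/702 = 25.8%, Formula K 134/349 = 38.4% → Formula K
Clay: Blend 1 596/2158 = 27.6%, Formula K 438/2505 = 17.5% → Blend 1
Sandy soil: Blend 1 140/206 = 68.0%, Formula K 195/245 = 79.6% → Formula K
Overall: Blend 1 1308/3769 = 34.7%, Formula K 1259/3876 = 32.5% → Blend 1
Neither sweeps: Blend 1 wins 1 of 4 groups, Formula K wins 3. Blend 1 wins overall but not every group — no Simpson reversal.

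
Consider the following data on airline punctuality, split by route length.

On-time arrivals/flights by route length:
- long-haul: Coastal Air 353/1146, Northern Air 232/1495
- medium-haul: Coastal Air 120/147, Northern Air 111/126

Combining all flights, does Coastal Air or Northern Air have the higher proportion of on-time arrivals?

Long-haul: Coastal Air 353/1146 = 30.8%, Northern Air 232/1495 = 15.5% → Coastal Air
Medium-haul: Coastal Air 120/147 = 81.6%, Northern Air 111/126 = 88.1% → Northern Air
Overall: Coastal Air 473/1293 = 36.6%, Northern Air 343/1621 = 21.2% → Coastal Air
(Neither sweeps every route group, but Coastal Air has the higher pooled rate.)

Coastal Air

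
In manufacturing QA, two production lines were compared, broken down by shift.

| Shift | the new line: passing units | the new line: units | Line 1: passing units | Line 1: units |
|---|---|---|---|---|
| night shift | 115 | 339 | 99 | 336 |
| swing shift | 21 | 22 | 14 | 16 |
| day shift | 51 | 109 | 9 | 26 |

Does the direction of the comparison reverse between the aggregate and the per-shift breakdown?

No

Night shift: the new line 115/339 = 33.9%, Line 1 99/336 = 29.5% → the new line
Swing shift: the new line 21/22 = 95.5%, Line 1 14/16 = 87.5% → the new line
Day shift: the new line 51/109 = 46.8%, Line 1 9/26 = 34.6% → the new line
Overall: the new line 187/470 = 39.8%, Line 1 122/378 = 32.3% → the new line
The new line wins overall and in every shift group — no reversal.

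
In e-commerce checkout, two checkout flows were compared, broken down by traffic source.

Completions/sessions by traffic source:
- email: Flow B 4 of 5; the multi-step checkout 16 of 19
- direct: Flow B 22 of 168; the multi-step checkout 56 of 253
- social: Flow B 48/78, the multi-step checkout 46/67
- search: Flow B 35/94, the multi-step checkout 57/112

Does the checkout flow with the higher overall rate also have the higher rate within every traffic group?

Email: Flow B 4/5 = 80.0%, the multi-step checkout 16/19 = 84.2% → the multi-step checkout
Direct: Flow B 22/168 = 13.1%, the multi-step checkout 56/253 = 22.1% → the multi-step checkout
Social: Flow B 48/78 = 61.5%, the multi-step checkout 46/67 = 68.7% → the multi-step checkout
Search: Flow B 35/94 = 37.2%, the multi-step checkout 57/112 = 50.9% → the multi-step checkout
Overall: Flow B 109/345 = 31.6%, the multi-step checkout 175/451 = 38.8% → the multi-step checkout
The multi-step checkout wins overall and in every traffic group — no reversal.

Yes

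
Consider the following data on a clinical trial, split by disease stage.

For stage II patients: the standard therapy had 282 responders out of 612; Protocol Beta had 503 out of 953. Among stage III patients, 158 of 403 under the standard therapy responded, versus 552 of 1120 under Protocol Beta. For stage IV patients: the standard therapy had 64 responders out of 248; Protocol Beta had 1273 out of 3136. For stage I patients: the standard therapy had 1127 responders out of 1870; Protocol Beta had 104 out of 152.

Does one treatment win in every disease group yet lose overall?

Stage II: the standard therapy 282/612 = 46.1%, Protocol Beta 503/953 = 52.8% → Protocol Beta
Stage III: the standard therapy 158/403 = 39.2%, Protocol Beta 552/1120 = 49.3% → Protocol Beta
Stage IV: the standard therapy 64/248 = 25.8%, Protocol Beta 1273/3136 = 40.6% → Protocol Beta
Stage I: the standard therapy 1127/1870 = 60.3%, Protocol Beta 104/152 = 68.4% → Protocol Beta
Overall: the standard therapy 1631/3133 = 52.1%, Protocol Beta 2432/5361 = 45.4% → the standard therapy
Protocol Beta wins each disease group but the standard therapy wins overall — the comparison reverses. Protocol Beta's patients skew toward stage IV, which has a lower base rate.

Yes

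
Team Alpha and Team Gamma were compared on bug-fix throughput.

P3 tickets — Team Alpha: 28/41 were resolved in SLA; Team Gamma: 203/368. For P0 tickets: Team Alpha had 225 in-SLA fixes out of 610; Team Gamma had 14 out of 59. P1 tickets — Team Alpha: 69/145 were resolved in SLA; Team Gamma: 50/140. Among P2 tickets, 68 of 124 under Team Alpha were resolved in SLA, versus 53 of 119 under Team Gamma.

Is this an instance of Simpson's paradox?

P3: Team Alpha 28/41 = 68.3%, Team Gamma 203/368 = 55.2% → Team Alpha
P0: Team Alpha 225/610 = 36.9%, Team Gamma 14/59 = 23.7% → Team Alpha
P1: Team Alpha 69/145 = 47.6%, Team Gamma 50/140 = 35.7% → Team Alpha
P2: Team Alpha 68/124 = 54.8%, Team Gamma 53/119 = 44.5% → Team Alpha
Overall: Team Alpha 390/920 = 42.4%, Team Gamma 320/686 = 46.6% → Team Gamma
Team Alpha wins each ticket group but Team Gamma wins overall — the comparison reverses. Team Alpha's tickets skew toward P0, which has a lower base rate.

Yes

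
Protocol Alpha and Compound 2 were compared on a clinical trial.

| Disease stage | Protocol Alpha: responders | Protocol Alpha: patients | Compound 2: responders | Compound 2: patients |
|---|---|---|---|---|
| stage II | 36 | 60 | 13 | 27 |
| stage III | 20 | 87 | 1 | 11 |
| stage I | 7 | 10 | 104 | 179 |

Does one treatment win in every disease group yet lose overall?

Yes

Stage II: Protocol Alpha 36/60 = 60.0%, Compound 2 13/27 = 48.1% → Protocol Alpha
Stage III: Protocol Alpha 20/87 = 23.0%, Compound 2 1/11 = 9.1% → Protocol Alpha
Stage I: Protocol Alpha 7/10 = 70.0%, Compound 2 104/179 = 58.1% → Protocol Alpha
Overall: Protocol Alpha 63/157 = 40.1%, Compound 2 118/217 = 54.4% → Compound 2
Protocol Alpha wins each disease group but Compound 2 wins overall — the comparison reverses. Protocol Alpha's patients skew toward stage III, which has a lower base rate.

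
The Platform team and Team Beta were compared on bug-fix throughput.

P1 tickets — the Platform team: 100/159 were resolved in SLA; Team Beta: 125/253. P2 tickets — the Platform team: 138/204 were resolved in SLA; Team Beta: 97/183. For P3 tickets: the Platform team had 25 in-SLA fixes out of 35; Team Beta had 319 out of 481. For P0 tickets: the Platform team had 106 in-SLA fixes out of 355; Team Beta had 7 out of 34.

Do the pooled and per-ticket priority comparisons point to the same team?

P1: the Platform team 100/159 = 62.9%, Team Beta 125/253 = 49.4% → the Platform team
P2: the Platform team 138/204 = 67.6%, Team Beta 97/183 = 53.0% → the Platform team
P3: the Platform team 25/35 = 71.4%, Team Beta 319/481 = 66.3% → the Platform team
P0: the Platform team 106/355 = 29.9%, Team Beta 7/34 = 20.6% → the Platform team
Overall: the Platform team 369/753 = 49.0%, Team Beta 548/951 = 57.6% → Team Beta
The Platform team wins each ticket group but Team Beta wins overall — the comparison reverses. The Platform team's tickets skew toward P0, which has a lower base rate.

No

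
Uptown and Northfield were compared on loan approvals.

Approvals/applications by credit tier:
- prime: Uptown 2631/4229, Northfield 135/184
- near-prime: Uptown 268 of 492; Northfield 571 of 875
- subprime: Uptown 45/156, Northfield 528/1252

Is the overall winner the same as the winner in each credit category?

No

Prime: Uptown 2631/4229 = 62.2%, Northfield 135/184 = 73.4% → Northfield
Near-prime: Uptown 268/492 = 54.5%, Northfield 571/875 = 65.3% → Northfield
Subprime: Uptown 45/156 = 28.8%, Northfield 528/1252 = 42.2% → Northfield
Overall: Uptown 2944/4877 = 60.4%, Northfield 1234/2311 = 53.4% → Uptown
Northfield wins each credit group but Uptown wins overall — the comparison reverses. Northfield's applications skew toward subprime, which has a lower base rate.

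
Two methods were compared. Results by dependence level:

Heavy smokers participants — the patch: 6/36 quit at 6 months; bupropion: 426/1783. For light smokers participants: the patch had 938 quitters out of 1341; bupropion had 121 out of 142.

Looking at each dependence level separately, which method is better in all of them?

bupropion

Heavy smokers: the patch 6/36 = 16.7%, bupropion 426/1783 = 23.9% → bupropion
Light smokers: the patch 938/1341 = 69.9%, bupropion 121/142 = 85.2% → bupropion
Bupropion has the higher rate in both groups.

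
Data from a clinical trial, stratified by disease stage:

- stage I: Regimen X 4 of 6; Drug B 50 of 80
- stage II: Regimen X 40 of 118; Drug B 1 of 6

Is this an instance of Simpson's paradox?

Stage I: Regimen X 4/6 = 66.7%, Drug B 50/80 = 62.5% → Regimen X
Stage II: Regimen X 40/118 = 33.9%, Drug B 1/6 = 16.7% → Regimen X
Overall: Regimen X 44/124 = 35.5%, Drug B 51/86 = 59.3% → Drug B
Regimen X wins each disease group but Drug B wins overall — the comparison reverses. Regimen X's patients skew toward stage II, which has a lower base rate.

Yes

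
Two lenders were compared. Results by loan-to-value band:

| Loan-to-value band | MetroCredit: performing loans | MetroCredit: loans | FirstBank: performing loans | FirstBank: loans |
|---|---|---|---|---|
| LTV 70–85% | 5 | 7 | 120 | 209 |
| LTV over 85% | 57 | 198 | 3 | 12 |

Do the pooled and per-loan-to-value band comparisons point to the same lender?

LTV 70–85%: MetroCredit 5/7 = 71.4%, FirstBank 120/209 = 57.4% → MetroCredit
LTV over 85%: MetroCredit 57/198 = 28.8%, FirstBank 3/12 = 25.0% → MetroCredit
Overall: MetroCredit 62/205 = 30.2%, FirstBank 123/221 = 55.7% → FirstBank
MetroCredit wins each loan-to-value group but FirstBank wins overall — the comparison reverses. MetroCredit's loans skew toward LTV over 85%, which has a lower base rate.

No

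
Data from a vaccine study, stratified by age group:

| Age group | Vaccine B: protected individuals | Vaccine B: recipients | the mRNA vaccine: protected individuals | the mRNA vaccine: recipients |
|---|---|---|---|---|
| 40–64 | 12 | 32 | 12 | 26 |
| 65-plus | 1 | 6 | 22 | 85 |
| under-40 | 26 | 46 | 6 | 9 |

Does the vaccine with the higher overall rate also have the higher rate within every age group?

40–64: Vaccine B 12/32 = 37.5%, the mRNA vaccine 12/26 = 46.2% → the mRNA vaccine
65-plus: Vaccine B 1/6 = 16.7%, the mRNA vaccine 22/85 = 25.9% → the mRNA vaccine
Under-40: Vaccine B 26/46 = 56.5%, the mRNA vaccine 6/9 = 66.7% → the mRNA vaccine
Overall: Vaccine B 39/84 = 46.4%, the mRNA vaccine 40/120 = 33.3% → Vaccine B
The mRNA vaccine wins each age group but Vaccine B wins overall — the comparison reverses. The mRNA vaccine's recipients skew toward 65-plus, which has a lower base rate.

No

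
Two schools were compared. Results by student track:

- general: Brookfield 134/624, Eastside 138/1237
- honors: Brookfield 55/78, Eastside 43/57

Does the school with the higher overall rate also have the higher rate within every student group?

No

General: Brookfield 134/624 = 21.5%, Eastside 138/1237 = 11.2% → Brookfield
Honors: Brookfield 55/78 = 70.5%, Eastside 43/57 = 75.4% → Eastside
Overall: Brookfield 189/702 = 26.9%, Eastside 181/1294 = 14.0% → Brookfield
Neither sweeps: Brookfield wins 1 of 2 groups, Eastside wins 1. Brookfield wins overall but not every group — no Simpson reversal.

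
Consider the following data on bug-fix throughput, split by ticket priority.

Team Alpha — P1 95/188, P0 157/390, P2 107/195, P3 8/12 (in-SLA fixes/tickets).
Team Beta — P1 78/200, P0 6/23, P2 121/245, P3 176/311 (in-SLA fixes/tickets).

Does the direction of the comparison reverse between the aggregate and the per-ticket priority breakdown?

P1: Team Alpha 95/188 = 50.5%, Team Beta 78/200 = 39.0% → Team Alpha
P0: Team Alpha 157/390 = 40.3%, Team Beta 6/23 = 26.1% → Team Alpha
P2: Team Alpha 107/195 = 54.9%, Team Beta 121/245 = 49.4% → Team Alpha
P3: Team Alpha 8/12 = 66.7%, Team Beta 176/311 = 56.6% → Team Alpha
Overall: Team Alpha 367/785 = 46.8%, Team Beta 381/779 = 48.9% → Team Beta
Team Alpha wins each ticket group but Team Beta wins overall — the comparison reverses. Team Alpha's tickets skew toward P0, which has a lower base rate.

Yes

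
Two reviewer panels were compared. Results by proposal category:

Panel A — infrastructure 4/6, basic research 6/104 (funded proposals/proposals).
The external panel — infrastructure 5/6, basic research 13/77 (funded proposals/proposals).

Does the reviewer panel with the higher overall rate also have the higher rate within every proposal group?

Yes

Infrastructure: Panel A 4/6 = 66.7%, the external panel 5/6 = 83.3% → the external panel
Basic research: Panel A 6/104 = 5.8%, the external panel 13/77 = 16.9% → the external panel
Overall: Panel A 10/110 = 9.1%, the external panel 18/83 = 21.7% → the external panel
The external panel wins overall and in every proposal group — no reversal.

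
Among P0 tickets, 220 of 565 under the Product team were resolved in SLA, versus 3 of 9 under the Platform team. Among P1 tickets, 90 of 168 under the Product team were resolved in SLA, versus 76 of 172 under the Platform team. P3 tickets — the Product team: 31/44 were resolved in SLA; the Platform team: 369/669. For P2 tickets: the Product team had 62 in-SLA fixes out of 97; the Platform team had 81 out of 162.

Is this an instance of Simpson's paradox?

P0: the Product team 220/565 = 38.9%, the Platform team 3/9 = 33.3% → the Product team
P1: the Product team 90/168 = 53.6%, the Platform team 76/172 = 44.2% → the Product team
P3: the Product team 31/44 = 70.5%, the Platform team 369/669 = 55.2% → the Product team
P2: the Product team 62/97 = 63.9%, the Platform team 81/162 = 50.0% → the Product team
Overall: the Product team 403/874 = 46.1%, the Platform team 529/1012 = 52.3% → the Platform team
The Product team wins each ticket group but the Platform team wins overall — the comparison reverses. The Product team's tickets skew toward P0, which has a lower base rate.

Yes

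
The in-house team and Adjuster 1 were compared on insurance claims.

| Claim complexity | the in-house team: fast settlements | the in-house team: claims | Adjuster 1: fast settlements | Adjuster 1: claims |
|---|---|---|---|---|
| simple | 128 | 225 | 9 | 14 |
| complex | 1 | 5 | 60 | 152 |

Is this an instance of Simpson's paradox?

Yes

Simple: the in-house team 128/225 = 56.9%, Adjuster 1 9/14 = 64.3% → Adjuster 1
Complex: the in-house team 1/5 = 20.0%, Adjuster 1 60/152 = 39.5% → Adjuster 1
Overall: the in-house team 129/230 = 56.1%, Adjuster 1 69/166 = 41.6% → the in-house team
Adjuster 1 wins each claim group but the in-house team wins overall — the comparison reverses. Adjuster 1's claims skew toward complex, which has a lower base rate.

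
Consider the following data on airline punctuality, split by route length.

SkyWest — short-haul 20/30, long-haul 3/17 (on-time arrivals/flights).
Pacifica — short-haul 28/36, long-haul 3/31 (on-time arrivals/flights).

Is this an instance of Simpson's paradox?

No

Short-haul: SkyWest 20/30 = 66.7%, Pacifica 28/36 = 77.8% → Pacifica
Long-haul: SkyWest 3/17 = 17.6%, Pacifica 3/31 = 9.7% → SkyWest
Overall: SkyWest 23/47 = 48.9%, Pacifica 31/67 = 46.3% → SkyWest
Neither sweeps: SkyWest wins 1 of 2 groups, Pacifica wins 1. SkyWest wins overall but not every group — no Simpson reversal.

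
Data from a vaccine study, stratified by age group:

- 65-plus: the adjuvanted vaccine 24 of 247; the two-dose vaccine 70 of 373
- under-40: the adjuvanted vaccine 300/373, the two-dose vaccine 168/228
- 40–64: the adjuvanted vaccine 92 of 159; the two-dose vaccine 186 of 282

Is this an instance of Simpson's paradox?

No

65-plus: the adjuvanted vaccine 24/247 = 9.7%, the two-dose vaccine 70/373 = 18.8% → the two-dose vaccine
Under-40: the adjuvanted vaccine 300/373 = 80.4%, the two-dose vaccine 168/228 = 73.7% → the adjuvanted vaccine
40–64: the adjuvanted vaccine 92/159 = 57.9%, the two-dose vaccine 186/282 = 66.0% → the two-dose vaccine
Overall: the adjuvanted vaccine 416/779 = 53.4%, the two-dose vaccine 424/883 = 48.0% → the adjuvanted vaccine
Neither sweeps: the adjuvanted vaccine wins 1 of 3 groups, the two-dose vaccine wins 2. The adjuvanted vaccine wins overall but not every group — no Simpson reversal.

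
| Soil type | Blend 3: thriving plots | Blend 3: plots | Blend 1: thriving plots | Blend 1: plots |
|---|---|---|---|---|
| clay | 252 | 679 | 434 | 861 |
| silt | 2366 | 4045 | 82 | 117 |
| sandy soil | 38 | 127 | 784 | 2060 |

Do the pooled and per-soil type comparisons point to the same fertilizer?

No

Clay: Blend 3 252/679 = 37.1%, Blend 1 434/861 = 50.4% → Blend 1
Silt: Blend 3 2366/4045 = 58.5%, Blend 1 82/117 = 70.1% → Blend 1
Sandy soil: Blend 3 38/127 = 29.9%, Blend 1 784/2060 = 38.1% → Blend 1
Overall: Blend 3 2656/4851 = 54.8%, Blend 1 1300/3038 = 42.8% → Blend 3
Blend 1 wins each soil group but Blend 3 wins overall — the comparison reverses. Blend 1's plots skew toward sandy soil, which has a lower base rate.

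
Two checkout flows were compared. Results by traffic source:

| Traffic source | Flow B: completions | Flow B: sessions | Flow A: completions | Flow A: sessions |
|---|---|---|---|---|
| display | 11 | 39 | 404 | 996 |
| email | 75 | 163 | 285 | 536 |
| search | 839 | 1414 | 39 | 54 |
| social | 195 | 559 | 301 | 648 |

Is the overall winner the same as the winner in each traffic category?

No

Display: Flow B 11/39 = 28.2%, Flow A 404/996 = 40.6% → Flow A
Email: Flow B 75/163 = 46.0%, Flow A 285/536 = 53.2% → Flow A
Search: Flow B 839/1414 = 59.3%, Flow A 39/54 = 72.2% → Flow A
Social: Flow B 195/559 = 34.9%, Flow A 301/648 = 46.5% → Flow A
Overall: Flow B 1120/2175 = 51.5%, Flow A 1029/2234 = 46.1% → Flow B
Flow A wins each traffic group but Flow B wins overall — the comparison reverses. Flow A's sessions skew toward display, which has a lower base rate.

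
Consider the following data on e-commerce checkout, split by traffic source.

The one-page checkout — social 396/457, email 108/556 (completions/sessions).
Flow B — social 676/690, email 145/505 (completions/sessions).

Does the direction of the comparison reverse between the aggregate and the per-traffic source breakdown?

No

Social: the one-page checkout 396/457 = 86.7%, Flow B 676/690 = 98.0% → Flow B
Email: the one-page checkout 108/556 = 19.4%, Flow B 145/505 = 28.7% → Flow B
Overall: the one-page checkout 504/1013 = 49.8%, Flow B 821/1195 = 68.7% → Flow B
Flow B wins overall and in every traffic group — no reversal.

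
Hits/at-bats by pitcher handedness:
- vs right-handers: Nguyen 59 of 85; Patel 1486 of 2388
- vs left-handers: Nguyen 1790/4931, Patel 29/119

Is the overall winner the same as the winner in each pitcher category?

No

Vs right-handers: Nguyen 59/85 = 69.4%, Patel 1486/2388 = 62.2% → Nguyen
Vs left-handers: Nguyen 1790/4931 = 36.3%, Patel 29/119 = 24.4% → Nguyen
Overall: Nguyen 1849/5016 = 36.9%, Patel 1515/2507 = 60.4% → Patel
Nguyen wins each pitcher group but Patel wins overall — the comparison reverses. Nguyen's at-bats skew toward vs left-handers, which has a lower base rate.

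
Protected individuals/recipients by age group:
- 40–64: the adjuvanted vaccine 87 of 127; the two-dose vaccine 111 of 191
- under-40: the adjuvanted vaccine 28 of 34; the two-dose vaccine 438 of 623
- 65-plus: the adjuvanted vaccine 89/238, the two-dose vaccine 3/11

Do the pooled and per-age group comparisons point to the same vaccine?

No

40–64: the adjuvanted vaccine 87/127 = 68.5%, the two-dose vaccine 111/191 = 58.1% → the adjuvanted vaccine
Under-40: the adjuvanted vaccine 28/34 = 82.4%, the two-dose vaccine 438/623 = 70.3% → the adjuvanted vaccine
65-plus: the adjuvanted vaccine 89/238 = 37.4%, the two-dose vaccine 3/11 = 27.3% → the adjuvanted vaccine
Overall: the adjuvanted vaccine 204/399 = 51.1%, the two-dose vaccine 552/825 = 66.9% → the two-dose vaccine
The adjuvanted vaccine wins each age group but the two-dose vaccine wins overall — the comparison reverses. The adjuvanted vaccine's recipients skew toward 65-plus, which has a lower base rate.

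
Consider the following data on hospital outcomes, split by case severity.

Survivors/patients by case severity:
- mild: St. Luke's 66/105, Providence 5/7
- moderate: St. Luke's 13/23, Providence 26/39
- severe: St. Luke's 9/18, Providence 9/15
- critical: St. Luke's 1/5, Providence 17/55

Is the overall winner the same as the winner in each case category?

Mild: St. Luke's 66/105 = 62.9%, Providence 5/7 = 71.4% → Providence
Moderate: St. Luke's 13/23 = 56.5%, Providence 26/39 = 66.7% → Providence
Severe: St. Luke's 9/18 = 50.0%, Providence 9/15 = 60.0% → Providence
Critical: St. Luke's 1/5 = 20.0%, Providence 17/55 = 30.9% → Providence
Overall: St. Luke's 89/151 = 58.9%, Providence 57/116 = 49.1% → St. Luke's
Providence wins each case group but St. Luke's wins overall — the comparison reverses. Providence's patients skew toward critical, which has a lower base rate.

No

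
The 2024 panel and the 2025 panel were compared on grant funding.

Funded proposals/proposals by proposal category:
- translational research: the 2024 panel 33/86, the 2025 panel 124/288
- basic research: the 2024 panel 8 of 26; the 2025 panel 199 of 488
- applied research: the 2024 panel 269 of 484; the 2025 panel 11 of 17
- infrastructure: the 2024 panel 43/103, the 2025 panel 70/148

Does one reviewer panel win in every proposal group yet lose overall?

Translational research: the 2024 panel 33/86 = 38.4%, the 2025 panel 124/288 = 43.1% → the 2025 panel
Basic research: the 2024 panel 8/26 = 30.8%, the 2025 panel 199/488 = 40.8% → the 2025 panel
Applied research: the 2024 panel 269/484 = 55.6%, the 2025 panel 11/17 = 64.7% → the 2025 panel
Infrastructure: the 2024 panel 43/103 = 41.7%, the 2025 panel 70/148 = 47.3% → the 2025 panel
Overall: the 2024 panel 353/699 = 50.5%, the 2025 panel 404/941 = 42.9% → the 2024 panel
The 2025 panel wins each proposal group but the 2024 panel wins overall — the comparison reverses. The 2025 panel's proposals skew toward basic research, which has a lower base rate.

Yes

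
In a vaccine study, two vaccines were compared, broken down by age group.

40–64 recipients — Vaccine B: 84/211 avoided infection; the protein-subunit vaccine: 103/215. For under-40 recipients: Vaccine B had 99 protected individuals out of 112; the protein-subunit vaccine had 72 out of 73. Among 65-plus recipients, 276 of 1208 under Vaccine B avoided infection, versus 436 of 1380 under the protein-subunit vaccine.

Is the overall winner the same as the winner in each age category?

Yes

40–64: Vaccine B 84/211 = 39.8%, the protein-subunit vaccine 103/215 = 47.9% → the protein-subunit vaccine
Under-40: Vaccine B 99/112 = 88.4%, the protein-subunit vaccine 72/73 = 98.6% → the protein-subunit vaccine
65-plus: Vaccine B 276/1208 = 22.8%, the protein-subunit vaccine 436/1380 = 31.6% → the protein-subunit vaccine
Overall: Vaccine B 459/1531 = 30.0%, the protein-subunit vaccine 611/1668 = 36.6% → the protein-subunit vaccine
The protein-subunit vaccine wins overall and in every age group — no reversal.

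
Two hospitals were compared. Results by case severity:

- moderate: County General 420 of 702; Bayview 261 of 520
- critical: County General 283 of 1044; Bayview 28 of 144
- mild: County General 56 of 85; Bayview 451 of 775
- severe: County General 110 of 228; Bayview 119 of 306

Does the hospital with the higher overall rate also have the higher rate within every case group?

No

Moderate: County General 420/702 = 59.8%, Bayview 261/520 = 50.2% → County General
Critical: County General 283/1044 = 27.1%, Bayview 28/144 = 19.4% → County General
Mild: County General 56/85 = 65.9%, Bayview 451/775 = 58.2% → County General
Severe: County General 110/228 = 48.2%, Bayview 119/306 = 38.9% → County General
Overall: County General 869/2059 = 42.2%, Bayview 859/1745 = 49.2% → Bayview
County General wins each case group but Bayview wins overall — the comparison reverses. County General's patients skew toward critical, which has a lower base rate.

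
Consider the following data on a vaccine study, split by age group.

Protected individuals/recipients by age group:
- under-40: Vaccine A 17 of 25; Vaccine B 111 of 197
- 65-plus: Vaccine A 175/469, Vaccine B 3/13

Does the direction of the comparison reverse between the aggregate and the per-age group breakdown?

Under-40: Vaccine A 17/25 = 68.0%, Vaccine B 111/197 = 56.3% → Vaccine A
65-plus: Vaccine A 175/469 = 37.3%, Vaccine B 3/13 = 23.1% → Vaccine A
Overall: Vaccine A 192/494 = 38.9%, Vaccine B 114/210 = 54.3% → Vaccine B
Vaccine A wins each age group but Vaccine B wins overall — the comparison reverses. Vaccine A's recipients skew toward 65-plus, which has a lower base rate.

Yes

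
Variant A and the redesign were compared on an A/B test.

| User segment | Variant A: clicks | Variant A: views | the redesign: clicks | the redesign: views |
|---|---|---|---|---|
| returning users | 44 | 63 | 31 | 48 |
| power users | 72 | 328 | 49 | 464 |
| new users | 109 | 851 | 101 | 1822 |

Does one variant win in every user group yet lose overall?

No

Returning users: Variant A 44/63 = 69.8%, the redesign 31/48 = 64.6% → Variant A
Power users: Variant A 72/328 = 22.0%, the redesign 49/464 = 10.6% → Variant A
New users: Variant A 109/851 = 12.8%, the redesign 101/1822 = 5.5% → Variant A
Overall: Variant A 225/1242 = 18.1%, the redesign 181/2334 = 7.8% → Variant A
Variant A wins overall and in every user group — no reversal.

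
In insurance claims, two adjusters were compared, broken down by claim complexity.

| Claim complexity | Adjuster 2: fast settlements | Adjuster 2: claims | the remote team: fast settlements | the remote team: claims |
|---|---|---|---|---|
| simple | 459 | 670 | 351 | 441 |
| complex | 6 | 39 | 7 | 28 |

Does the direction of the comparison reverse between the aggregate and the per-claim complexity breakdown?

Simple: Adjuster 2 459/670 = 68.5%, the remote team 351/441 = 79.6% → the remote team
Complex: Adjuster 2 6/39 = 15.4%, the remote team 7/28 = 25.0% → the remote team
Overall: Adjuster 2 465/709 = 65.6%, the remote team 358/469 = 76.3% → the remote team
The remote team wins overall and in every claim group — no reversal.

No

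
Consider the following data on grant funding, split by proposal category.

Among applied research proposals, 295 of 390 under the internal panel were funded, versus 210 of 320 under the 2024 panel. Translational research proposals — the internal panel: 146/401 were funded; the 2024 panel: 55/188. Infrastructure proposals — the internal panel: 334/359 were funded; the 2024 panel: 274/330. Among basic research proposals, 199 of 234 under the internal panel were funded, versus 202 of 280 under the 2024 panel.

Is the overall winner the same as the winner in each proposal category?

Applied research: the internal panel 295/390 = 75.6%, the 2024 panel 210/320 = 65.6% → the internal panel
Translational research: the internal panel 146/401 = 36.4%, the 2024 panel 55/188 = 29.3% → the internal panel
Infrastructure: the internal panel 334/359 = 93.0%, the 2024 panel 274/330 = 83.0% → the internal panel
Basic research: the internal panel 199/234 = 85.0%, the 2024 panel 202/280 = 72.1% → the internal panel
Overall: the internal panel 974/1384 = 70.4%, the 2024 panel 741/1118 = 66.3% → the internal panel
The internal panel wins overall and in every proposal group — no reversal.

Yes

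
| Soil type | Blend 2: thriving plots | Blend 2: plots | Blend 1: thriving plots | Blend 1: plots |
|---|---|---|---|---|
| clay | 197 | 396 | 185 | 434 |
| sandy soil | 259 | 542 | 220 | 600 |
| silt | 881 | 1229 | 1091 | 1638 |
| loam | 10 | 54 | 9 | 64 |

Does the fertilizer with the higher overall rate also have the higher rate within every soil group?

Clay: Blend 2 197/396 = 49.7%, Blend 1 185/434 = 42.6% → Blend 2
Sandy soil: Blend 2 259/542 = 47.8%, Blend 1 220/600 = 36.7% → Blend 2
Silt: Blend 2 881/1229 = 71.7%, Blend 1 1091/1638 = 66.6% → Blend 2
Loam: Blend 2 10/54 = 18.5%, Blend 1 9/64 = 14.1% → Blend 2
Overall: Blend 2 1347/2221 = 60.6%, Blend 1 1505/2736 = 55.0% → Blend 2
Blend 2 wins overall and in every soil group — no reversal.

Yes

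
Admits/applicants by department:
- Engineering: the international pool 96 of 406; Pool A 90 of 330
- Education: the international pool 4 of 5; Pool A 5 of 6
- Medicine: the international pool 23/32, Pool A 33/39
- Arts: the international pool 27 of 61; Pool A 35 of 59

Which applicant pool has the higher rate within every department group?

Pool A

Engineering: the international pool 96/406 = 23.6%, Pool A 90/330 = 27.3% → Pool A
Education: the international pool 4/5 = 80.0%, Pool A 5/6 = 83.3% → Pool A
Medicine: the international pool 23/32 = 71.9%, Pool A 33/39 = 84.6% → Pool A
Arts: the international pool 27/61 = 44.3%, Pool A 35/59 = 59.3% → Pool A
Pool A has the higher rate in all 4 groups.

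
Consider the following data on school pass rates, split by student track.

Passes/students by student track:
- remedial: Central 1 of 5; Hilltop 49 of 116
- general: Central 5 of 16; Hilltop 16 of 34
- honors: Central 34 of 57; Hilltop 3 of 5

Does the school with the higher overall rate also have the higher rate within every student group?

No

Remedial: Central 1/5 = 20.0%, Hilltop 49/116 = 42.2% → Hilltop
General: Central 5/16 = 31.2%, Hilltop 16/34 = 47.1% → Hilltop
Honors: Central 34/57 = 59.6%, Hilltop 3/5 = 60.0% → Hilltop
Overall: Central 40/78 = 51.3%, Hilltop 68/155 = 43.9% → Central
Hilltop wins each student group but Central wins overall — the comparison reverses. Hilltop's students skew toward remedial, which has a lower base rate.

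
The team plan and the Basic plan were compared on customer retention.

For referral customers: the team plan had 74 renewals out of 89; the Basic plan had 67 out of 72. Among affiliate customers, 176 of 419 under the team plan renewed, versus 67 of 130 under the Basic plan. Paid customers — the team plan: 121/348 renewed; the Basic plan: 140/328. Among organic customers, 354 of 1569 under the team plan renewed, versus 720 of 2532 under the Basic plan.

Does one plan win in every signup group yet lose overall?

No

Referral: the team plan 74/89 = 83.1%, the Basic plan 67/72 = 93.1% → the Basic plan
Affiliate: the team plan 176/419 = 42.0%, the Basic plan 67/130 = 51.5% → the Basic plan
Paid: the team plan 121/348 = 34.8%, the Basic plan 140/328 = 42.7% → the Basic plan
Organic: the team plan 354/1569 = 22.6%, the Basic plan 720/2532 = 28.4% → the Basic plan
Overall: the team plan 725/2425 = 29.9%, the Basic plan 994/3062 = 32.5% → the Basic plan
The Basic plan wins overall and in every signup group — no reversal.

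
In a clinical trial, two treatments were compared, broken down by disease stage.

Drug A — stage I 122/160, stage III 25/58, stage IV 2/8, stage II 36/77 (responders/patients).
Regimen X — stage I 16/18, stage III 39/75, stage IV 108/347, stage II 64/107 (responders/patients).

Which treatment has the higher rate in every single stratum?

Stage I: Drug A 122/160 = 76.2%, Regimen X 16/18 = 88.9% → Regimen X
Stage III: Drug A 25/58 = 43.1%, Regimen X 39/75 = 52.0% → Regimen X
Stage IV: Drug A 2/8 = 25.0%, Regimen X 108/347 = 31.1% → Regimen X
Stage II: Drug A 36/77 = 46.8%, Regimen X 64/107 = 59.8% → Regimen X
Regimen X has the higher rate in all 4 groups.

Regimen X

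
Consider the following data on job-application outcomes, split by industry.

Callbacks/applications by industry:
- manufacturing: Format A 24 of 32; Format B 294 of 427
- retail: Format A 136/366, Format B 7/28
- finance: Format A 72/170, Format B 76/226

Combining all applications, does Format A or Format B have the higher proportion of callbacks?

Manufacturing: Format A 24/32 = 75.0%, Format B 294/427 = 68.9% → Format A
Retail: Format A 136/366 = 37.2%, Format B 7/28 = 25.0% → Format A
Finance: Format A 72/170 = 42.4%, Format B 76/226 = 33.6% → Format A
Overall: Format A 232/568 = 40.8%, Format B 377/681 = 55.4% → Format B
(Format A wins every industry group but Format B wins overall — Format A's applications skew toward the low-rate retail group.)

Format B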